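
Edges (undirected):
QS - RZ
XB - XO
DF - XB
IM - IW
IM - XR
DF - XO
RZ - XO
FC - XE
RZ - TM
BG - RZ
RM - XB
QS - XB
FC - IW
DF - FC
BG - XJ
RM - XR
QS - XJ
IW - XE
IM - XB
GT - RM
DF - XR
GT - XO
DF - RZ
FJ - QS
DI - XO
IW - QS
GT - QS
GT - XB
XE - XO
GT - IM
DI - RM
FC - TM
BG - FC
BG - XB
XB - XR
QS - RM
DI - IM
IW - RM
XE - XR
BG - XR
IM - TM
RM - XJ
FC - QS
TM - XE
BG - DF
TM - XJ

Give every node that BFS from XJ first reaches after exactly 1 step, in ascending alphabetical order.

BG, QS, RM, TM

Level 0: XJ
Level 1: BG, QS, RM, TM
Level 2: DF, DI, FC, FJ, GT, IM, IW, RZ, XB, XE, XR
Level 3: XO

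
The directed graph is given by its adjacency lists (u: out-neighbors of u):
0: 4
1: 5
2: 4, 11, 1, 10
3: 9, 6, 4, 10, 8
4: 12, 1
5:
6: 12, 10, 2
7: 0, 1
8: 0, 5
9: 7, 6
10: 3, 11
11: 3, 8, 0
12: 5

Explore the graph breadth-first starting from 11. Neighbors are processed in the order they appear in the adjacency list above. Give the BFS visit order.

Visit 11; enqueue 3, 8, 0 → queue [3, 8, 0]
Visit 3; enqueue 9, 6, 4, 10 → queue [8, 0, 9, 6, 4, 10]
Visit 8; enqueue 5 → queue [0, 9, 6, 4, 10, 5]
Visit 0 → queue [9, 6, 4, 10, 5]
Visit 9; enqueue 7 → queue [6, 4, 10, 5, 7]
Visit 6; enqueue 12, 2 → queue [4, 10, 5, 7, 12, 2]
Visit 4; enqueue 1 → queue [10, 5, 7, 12, 2, 1]
Visit 10 → queue [5, 7, 12, 2, 1]
Visit 5 → queue [7, 12, 2, 1]
Visit 7 → queue [12, 2, 1]
Visit 12 → queue [2, 1]
Visit 2 → queue [1]
Visit 1 → queue []

11 3 8 0 9 6 4 10 5 7 12 2 1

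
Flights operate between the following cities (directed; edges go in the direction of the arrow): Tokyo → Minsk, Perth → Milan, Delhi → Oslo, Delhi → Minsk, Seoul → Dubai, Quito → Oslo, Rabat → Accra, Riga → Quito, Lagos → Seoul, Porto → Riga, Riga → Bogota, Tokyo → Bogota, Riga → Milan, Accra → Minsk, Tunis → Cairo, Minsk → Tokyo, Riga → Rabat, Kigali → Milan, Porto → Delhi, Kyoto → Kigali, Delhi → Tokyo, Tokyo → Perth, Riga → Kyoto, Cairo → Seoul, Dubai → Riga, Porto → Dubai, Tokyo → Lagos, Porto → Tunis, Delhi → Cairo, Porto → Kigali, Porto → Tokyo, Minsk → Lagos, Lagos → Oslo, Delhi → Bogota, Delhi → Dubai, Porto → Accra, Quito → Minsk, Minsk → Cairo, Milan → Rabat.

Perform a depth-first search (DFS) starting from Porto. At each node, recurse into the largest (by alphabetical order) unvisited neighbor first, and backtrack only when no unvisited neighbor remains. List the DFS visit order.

Visit Porto
Porto → Tunis
Tunis → Cairo
Cairo → Seoul
Seoul → Dubai
Dubai → Riga
Riga → Rabat
Rabat → Accra
Accra → Minsk
Minsk → Tokyo
Tokyo → Perth
Perth → Milan
Tokyo → Lagos
Lagos → Oslo
Tokyo → Bogota
Riga → Quito
Riga → Kyoto
Kyoto → Kigali
Porto → Delhi

Porto → Tunis → Cairo → Seoul → Dubai → Riga → Rabat → Accra → Minsk → Tokyo → Perth → Milan → Lagos → Oslo → Bogota → Quito → Kyoto → Kigali → Delhi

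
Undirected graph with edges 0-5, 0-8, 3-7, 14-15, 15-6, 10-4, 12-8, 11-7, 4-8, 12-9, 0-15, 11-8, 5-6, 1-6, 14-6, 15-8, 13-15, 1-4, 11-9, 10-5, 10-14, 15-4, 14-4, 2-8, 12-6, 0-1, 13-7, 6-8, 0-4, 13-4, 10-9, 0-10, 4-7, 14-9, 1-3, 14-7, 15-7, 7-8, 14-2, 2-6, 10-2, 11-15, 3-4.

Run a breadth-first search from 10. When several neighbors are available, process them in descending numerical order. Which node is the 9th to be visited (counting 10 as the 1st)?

Visit 10; enqueue 14, 9, 5, 4, 2, 0 → queue [14, 9, 5, 4, 2, 0]
Visit 14; enqueue 15, 7, 6 → queue [9, 5, 4, 2, 0, 15, 7, 6]
Visit 9; enqueue 12, 11 → queue [5, 4, 2, 0, 15, 7, 6, 12, 11]
Visit 5 → queue [4, 2, 0, 15, 7, 6, 12, 11]
Visit 4; enqueue 13, 8, 3, 1 → queue [2, 0, 15, 7, 6, 12, 11, 13, 8, 3, 1]
Visit 2 → queue [0, 15, 7, 6, 12, 11, 13, 8, 3, 1]
Visit 0 → queue [15, 7, 6, 12, 11, 13, 8, 3, 1]
Visit 15 → queue [7, 6, 12, 11, 13, 8, 3, 1]
Visit 7 → queue [6, 12, 11, 13, 8, 3, 1]
Visit 6 → queue [12, 11, 13, 8, 3, 1]
Visit 12 → queue [11, 13, 8, 3, 1]
Visit 11 → queue [13, 8, 3, 1]
Visit 13 → queue [8, 3, 1]
Visit 8 → queue [3, 1]
Visit 3 → queue [1]
Visit 1 → queue []

Visit order: 10, 14, 9, 5, 4, 2, 0, 15, 7, 6, 12, 11, 13, 8, 3, 1

7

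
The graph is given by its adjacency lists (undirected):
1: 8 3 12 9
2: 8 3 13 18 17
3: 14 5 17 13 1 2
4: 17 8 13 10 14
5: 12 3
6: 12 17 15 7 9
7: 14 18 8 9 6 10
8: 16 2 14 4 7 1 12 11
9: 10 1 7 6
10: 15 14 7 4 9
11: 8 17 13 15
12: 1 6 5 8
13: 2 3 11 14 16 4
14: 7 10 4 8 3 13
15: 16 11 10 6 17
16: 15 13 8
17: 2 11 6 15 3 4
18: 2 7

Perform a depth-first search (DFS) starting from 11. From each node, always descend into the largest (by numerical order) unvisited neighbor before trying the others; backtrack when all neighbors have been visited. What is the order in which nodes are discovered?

Visit 11
11 → 17
17 → 15
15 → 16
16 → 13
13 → 14
14 → 10
10 → 9
9 → 7
7 → 18
18 → 2
2 → 8
8 → 12
12 → 6
12 → 5
5 → 3
3 → 1
8 → 4

11, 17, 15, 16, 13, 14, 10, 9, 7, 18, 2, 8, 12, 6, 5, 3, 1, 4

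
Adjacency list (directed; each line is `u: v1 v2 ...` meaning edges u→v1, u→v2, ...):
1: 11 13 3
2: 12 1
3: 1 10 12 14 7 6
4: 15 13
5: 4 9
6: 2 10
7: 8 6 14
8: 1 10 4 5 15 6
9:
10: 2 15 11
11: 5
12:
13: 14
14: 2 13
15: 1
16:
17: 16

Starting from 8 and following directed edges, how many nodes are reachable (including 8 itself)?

15

BFS from 8 visits: 8, 1, 4, 5, 6, 10, 15, 3, 11, 13, 9, 2, 7, 12, 14
Reachable nodes: 15 of 17 total.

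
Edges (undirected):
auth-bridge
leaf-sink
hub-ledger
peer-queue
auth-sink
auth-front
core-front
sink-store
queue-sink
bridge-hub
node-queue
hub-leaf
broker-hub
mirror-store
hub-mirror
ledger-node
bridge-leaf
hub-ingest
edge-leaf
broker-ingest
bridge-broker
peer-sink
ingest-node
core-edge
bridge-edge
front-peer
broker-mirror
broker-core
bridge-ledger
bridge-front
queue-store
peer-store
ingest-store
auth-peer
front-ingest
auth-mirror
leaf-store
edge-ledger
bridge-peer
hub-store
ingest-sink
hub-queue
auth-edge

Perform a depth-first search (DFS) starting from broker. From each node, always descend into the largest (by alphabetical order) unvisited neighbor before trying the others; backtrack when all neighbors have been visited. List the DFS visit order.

Visit broker
broker → mirror
mirror → store
store → sink
sink → queue
queue → peer
peer → front
front → ingest
ingest → node
node → ledger
ledger → hub
hub → leaf
leaf → edge
edge → core
edge → bridge
bridge → auth

broker → mirror → store → sink → queue → peer → front → ingest → node → ledger → hub → leaf → edge → core → bridge → auth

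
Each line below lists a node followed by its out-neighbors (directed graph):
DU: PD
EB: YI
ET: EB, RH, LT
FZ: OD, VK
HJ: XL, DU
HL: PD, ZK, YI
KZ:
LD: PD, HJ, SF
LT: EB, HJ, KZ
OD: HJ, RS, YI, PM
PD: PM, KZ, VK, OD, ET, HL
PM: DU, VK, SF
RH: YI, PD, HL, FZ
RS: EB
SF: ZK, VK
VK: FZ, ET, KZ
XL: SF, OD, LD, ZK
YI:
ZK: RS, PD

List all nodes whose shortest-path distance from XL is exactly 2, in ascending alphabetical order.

HJ, PD, PM, RS, VK, YI

Level 0: XL
Level 1: LD, OD, SF, ZK
Level 2: HJ, PD, PM, RS, VK, YI
Level 3: DU, EB, ET, FZ, HL, KZ
Level 4: LT, RH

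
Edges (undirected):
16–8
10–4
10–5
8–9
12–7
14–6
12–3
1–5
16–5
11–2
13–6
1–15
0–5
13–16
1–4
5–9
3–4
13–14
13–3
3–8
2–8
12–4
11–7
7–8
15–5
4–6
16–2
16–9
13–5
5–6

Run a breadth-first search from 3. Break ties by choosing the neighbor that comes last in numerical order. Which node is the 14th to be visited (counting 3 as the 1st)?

Visit 3; enqueue 13, 12, 8, 4 → queue [13, 12, 8, 4]
Visit 13; enqueue 16, 14, 6, 5 → queue [12, 8, 4, 16, 14, 6, 5]
Visit 12; enqueue 7 → queue [8, 4, 16, 14, 6, 5, 7]
Visit 8; enqueue 9, 2 → queue [4, 16, 14, 6, 5, 7, 9, 2]
Visit 4; enqueue 10, 1 → queue [16, 14, 6, 5, 7, 9, 2, 10, 1]
Visit 16 → queue [14, 6, 5, 7, 9, 2, 10, 1]
Visit 14 → queue [6, 5, 7, 9, 2, 10, 1]
Visit 6 → queue [5, 7, 9, 2, 10, 1]
Visit 5; enqueue 15, 0 → queue [7, 9, 2, 10, 1, 15, 0]
Visit 7; enqueue 11 → queue [9, 2, 10, 1, 15, 0, 11]
Visit 9 → queue [2, 10, 1, 15, 0, 11]
Visit 2 → queue [10, 1, 15, 0, 11]
Visit 10 → queue [1, 15, 0, 11]
Visit 1 → queue [15, 0, 11]
Visit 15 → queue [0, 11]
Visit 0 → queue [11]
Visit 11 → queue []

Visit order: 3, 13, 12, 8, 4, 16, 14, 6, 5, 7, 9, 2, 10, 1, 15, 0, 11

1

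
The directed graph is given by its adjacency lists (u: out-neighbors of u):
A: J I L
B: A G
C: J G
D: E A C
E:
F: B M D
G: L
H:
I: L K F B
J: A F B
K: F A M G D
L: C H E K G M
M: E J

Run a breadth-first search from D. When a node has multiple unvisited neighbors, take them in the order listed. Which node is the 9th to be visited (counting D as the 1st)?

Visit D; enqueue E, A, C → queue [E, A, C]
Visit E → queue [A, C]
Visit A; enqueue J, I, L → queue [C, J, I, L]
Visit C; enqueue G → queue [J, I, L, G]
Visit J; enqueue F, B → queue [I, L, G, F, B]
Visit I; enqueue K → queue [L, G, F, B, K]
Visit L; enqueue H, M → queue [G, F, B, K, H, M]
Visit G → queue [F, B, K, H, M]
Visit F → queue [B, K, H, M]
Visit B → queue [K, H, M]
Visit K → queue [H, M]
Visit H → queue [M]
Visit M → queue []

Visit order: D, E, A, C, J, I, L, G, F, B, K, H, M

F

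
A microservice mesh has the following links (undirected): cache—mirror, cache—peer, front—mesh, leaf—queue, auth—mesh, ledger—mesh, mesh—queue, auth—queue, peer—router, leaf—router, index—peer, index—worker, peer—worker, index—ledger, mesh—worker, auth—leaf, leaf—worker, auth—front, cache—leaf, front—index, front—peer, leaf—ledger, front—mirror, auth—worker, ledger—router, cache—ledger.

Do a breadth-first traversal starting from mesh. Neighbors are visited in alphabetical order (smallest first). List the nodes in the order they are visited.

mesh, auth, front, ledger, queue, worker, leaf, index, mirror, peer, cache, router

Visit mesh; enqueue auth, front, ledger, queue, worker → queue [auth, front, ledger, queue, worker]
Visit auth; enqueue leaf → queue [front, ledger, queue, worker, leaf]
Visit front; enqueue index, mirror, peer → queue [ledger, queue, worker, leaf, index, mirror, peer]
Visit ledger; enqueue cache, router → queue [queue, worker, leaf, index, mirror, peer, cache, router]
Visit queue → queue [worker, leaf, index, mirror, peer, cache, router]
Visit worker → queue [leaf, index, mirror, peer, cache, router]
Visit leaf → queue [index, mirror, peer, cache, router]
Visit index → queue [mirror, peer, cache, router]
Visit mirror → queue [peer, cache, router]
Visit peer → queue [cache, router]
Visit cache → queue [router]
Visit router → queue []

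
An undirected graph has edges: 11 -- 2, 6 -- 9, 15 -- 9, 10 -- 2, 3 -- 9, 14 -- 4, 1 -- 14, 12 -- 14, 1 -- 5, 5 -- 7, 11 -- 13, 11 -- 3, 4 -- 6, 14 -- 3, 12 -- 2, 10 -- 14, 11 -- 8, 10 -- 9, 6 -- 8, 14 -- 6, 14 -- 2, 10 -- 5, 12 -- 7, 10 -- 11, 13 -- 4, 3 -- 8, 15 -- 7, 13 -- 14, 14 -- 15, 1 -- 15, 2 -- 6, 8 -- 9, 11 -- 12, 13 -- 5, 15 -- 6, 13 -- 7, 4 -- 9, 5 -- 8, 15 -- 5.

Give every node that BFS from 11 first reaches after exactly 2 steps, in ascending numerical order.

4, 5, 6, 7, 9, 14

Level 0: 11
Level 1: 2, 3, 8, 10, 12, 13
Level 2: 4, 5, 6, 7, 9, 14
Level 3: 1, 15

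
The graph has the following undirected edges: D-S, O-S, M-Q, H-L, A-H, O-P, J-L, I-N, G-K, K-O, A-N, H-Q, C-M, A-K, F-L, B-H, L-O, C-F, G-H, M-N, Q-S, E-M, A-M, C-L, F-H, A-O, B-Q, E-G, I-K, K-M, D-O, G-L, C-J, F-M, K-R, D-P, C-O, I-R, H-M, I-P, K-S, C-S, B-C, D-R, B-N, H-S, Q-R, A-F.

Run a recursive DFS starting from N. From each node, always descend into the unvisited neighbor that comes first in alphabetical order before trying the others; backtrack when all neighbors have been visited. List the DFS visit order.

Visit N
N → A
A → F
F → C
C → B
B → H
H → G
G → E
E → M
M → K
K → I
I → P
P → D
D → O
O → L
L → J
O → S
S → Q
Q → R

N → A → F → C → B → H → G → E → M → K → I → P → D → O → L → J → S → Q → R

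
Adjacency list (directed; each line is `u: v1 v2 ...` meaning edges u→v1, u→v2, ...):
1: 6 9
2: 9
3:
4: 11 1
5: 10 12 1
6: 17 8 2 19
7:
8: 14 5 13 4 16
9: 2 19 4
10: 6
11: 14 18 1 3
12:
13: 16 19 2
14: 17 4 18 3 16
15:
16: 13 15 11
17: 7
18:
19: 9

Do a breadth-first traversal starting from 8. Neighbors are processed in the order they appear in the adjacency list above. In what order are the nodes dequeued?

8 → 14 → 5 → 13 → 4 → 16 → 17 → 18 → 3 → 10 → 12 → 1 → 19 → 2 → 11 → 15 → 7 → 6 → 9

Visit 8; enqueue 14, 5, 13, 4, 16 → queue [14, 5, 13, 4, 16]
Visit 14; enqueue 17, 18, 3 → queue [5, 13, 4, 16, 17, 18, 3]
Visit 5; enqueue 10, 12, 1 → queue [13, 4, 16, 17, 18, 3, 10, 12, 1]
Visit 13; enqueue 19, 2 → queue [4, 16, 17, 18, 3, 10, 12, 1, 19, 2]
Visit 4; enqueue 11 → queue [16, 17, 18, 3, 10, 12, 1, 19, 2, 11]
Visit 16; enqueue 15 → queue [17, 18, 3, 10, 12, 1, 19, 2, 11, 15]
Visit 17; enqueue 7 → queue [18, 3, 10, 12, 1, 19, 2, 11, 15, 7]
Visit 18 → queue [3, 10, 12, 1, 19, 2, 11, 15, 7]
Visit 3 → queue [10, 12, 1, 19, 2, 11, 15, 7]
Visit 10; enqueue 6 → queue [12, 1, 19, 2, 11, 15, 7, 6]
Visit 12 → queue [1, 19, 2, 11, 15, 7, 6]
Visit 1; enqueue 9 → queue [19, 2, 11, 15, 7, 6, 9]
Visit 19 → queue [2, 11, 15, 7, 6, 9]
Visit 2 → queue [11, 15, 7, 6, 9]
Visit 11 → queue [15, 7, 6, 9]
Visit 15 → queue [7, 6, 9]
Visit 7 → queue [6, 9]
Visit 6 → queue [9]
Visit 9 → queue []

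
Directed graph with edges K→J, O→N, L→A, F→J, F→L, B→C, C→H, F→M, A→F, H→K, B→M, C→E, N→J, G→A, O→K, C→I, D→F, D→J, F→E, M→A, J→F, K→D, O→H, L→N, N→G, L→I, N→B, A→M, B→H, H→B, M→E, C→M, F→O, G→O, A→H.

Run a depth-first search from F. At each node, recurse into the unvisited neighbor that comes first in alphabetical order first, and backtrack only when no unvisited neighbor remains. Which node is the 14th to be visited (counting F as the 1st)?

Visit F
F → E
F → J
F → L
L → A
A → H
H → B
B → C
C → I
C → M
H → K
K → D
L → N
N → G
G → O

Visit order: F, E, J, L, A, H, B, C, I, M, K, D, N, G, O

G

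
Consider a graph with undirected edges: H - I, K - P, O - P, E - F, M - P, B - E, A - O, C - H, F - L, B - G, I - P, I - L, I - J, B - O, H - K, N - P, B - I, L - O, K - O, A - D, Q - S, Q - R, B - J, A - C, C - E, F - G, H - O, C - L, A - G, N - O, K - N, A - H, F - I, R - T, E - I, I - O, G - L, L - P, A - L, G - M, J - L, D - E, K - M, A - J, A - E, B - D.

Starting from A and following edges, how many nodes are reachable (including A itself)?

BFS from A visits: A, C, D, E, G, H, J, L, O, B, F, I, M, K, P, N
Reachable nodes: 16 of 20 total.

16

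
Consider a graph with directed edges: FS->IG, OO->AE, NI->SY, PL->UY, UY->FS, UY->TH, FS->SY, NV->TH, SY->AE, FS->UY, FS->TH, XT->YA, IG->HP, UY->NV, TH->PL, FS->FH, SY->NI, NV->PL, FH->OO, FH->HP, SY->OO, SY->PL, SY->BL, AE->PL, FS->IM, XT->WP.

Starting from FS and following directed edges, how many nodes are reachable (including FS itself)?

14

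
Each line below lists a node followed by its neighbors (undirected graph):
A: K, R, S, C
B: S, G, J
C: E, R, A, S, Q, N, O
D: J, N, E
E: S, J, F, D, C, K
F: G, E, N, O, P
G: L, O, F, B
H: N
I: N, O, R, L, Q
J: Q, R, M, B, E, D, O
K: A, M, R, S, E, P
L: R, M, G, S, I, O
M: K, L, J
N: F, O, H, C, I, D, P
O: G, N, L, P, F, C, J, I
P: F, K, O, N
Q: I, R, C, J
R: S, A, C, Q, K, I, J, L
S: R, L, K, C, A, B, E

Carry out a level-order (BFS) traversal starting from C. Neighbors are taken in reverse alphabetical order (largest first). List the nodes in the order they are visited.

Visit C; enqueue S, R, Q, O, N, E, A → queue [S, R, Q, O, N, E, A]
Visit S; enqueue L, K, B → queue [R, Q, O, N, E, A, L, K, B]
Visit R; enqueue J, I → queue [Q, O, N, E, A, L, K, B, J, I]
Visit Q → queue [O, N, E, A, L, K, B, J, I]
Visit O; enqueue P, G, F → queue [N, E, A, L, K, B, J, I, P, G, F]
Visit N; enqueue H, D → queue [E, A, L, K, B, J, I, P, G, F, H, D]
Visit E → queue [A, L, K, B, J, I, P, G, F, H, D]
Visit A → queue [L, K, B, J, I, P, G, F, H, D]
Visit L; enqueue M → queue [K, B, J, I, P, G, F, H, D, M]
Visit K → queue [B, J, I, P, G, F, H, D, M]
Visit B → queue [J, I, P, G, F, H, D, M]
Visit J → queue [I, P, G, F, H, D, M]
Visit I → queue [P, G, F, H, D, M]
Visit P → queue [G, F, H, D, M]
Visit G → queue [F, H, D, M]
Visit F → queue [H, D, M]
Visit H → queue [D, M]
Visit D → queue [M]
Visit M → queue []

C S R Q O N E A L K B J I P G F H D M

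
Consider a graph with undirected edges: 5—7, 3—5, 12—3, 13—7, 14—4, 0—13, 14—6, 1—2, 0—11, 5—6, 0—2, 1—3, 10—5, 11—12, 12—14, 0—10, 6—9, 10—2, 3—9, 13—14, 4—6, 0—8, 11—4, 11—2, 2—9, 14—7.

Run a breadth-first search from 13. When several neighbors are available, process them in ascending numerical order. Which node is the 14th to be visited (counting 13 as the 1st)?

9

Visit 13; enqueue 0, 7, 14 → queue [0, 7, 14]
Visit 0; enqueue 2, 8, 10, 11 → queue [7, 14, 2, 8, 10, 11]
Visit 7; enqueue 5 → queue [14, 2, 8, 10, 11, 5]
Visit 14; enqueue 4, 6, 12 → queue [2, 8, 10, 11, 5, 4, 6, 12]
Visit 2; enqueue 1, 9 → queue [8, 10, 11, 5, 4, 6, 12, 1, 9]
Visit 8 → queue [10, 11, 5, 4, 6, 12, 1, 9]
Visit 10 → queue [11, 5, 4, 6, 12, 1, 9]
Visit 11 → queue [5, 4, 6, 12, 1, 9]
Visit 5; enqueue 3 → queue [4, 6, 12, 1, 9, 3]
Visit 4 → queue [6, 12, 1, 9, 3]
Visit 6 → queue [12, 1, 9, 3]
Visit 12 → queue [1, 9, 3]
Visit 1 → queue [9, 3]
Visit 9 → queue [3]
Visit 3 → queue []

Visit order: 13, 0, 7, 14, 2, 8, 10, 11, 5, 4, 6, 12, 1, 9, 3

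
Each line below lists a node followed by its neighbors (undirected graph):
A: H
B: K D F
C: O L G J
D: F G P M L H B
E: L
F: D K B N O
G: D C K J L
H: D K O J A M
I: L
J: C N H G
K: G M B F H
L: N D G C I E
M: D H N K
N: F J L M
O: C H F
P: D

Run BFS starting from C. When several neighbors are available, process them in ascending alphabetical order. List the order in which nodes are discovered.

C, G, J, L, O, D, K, H, N, E, I, F, B, M, P, A

Visit C; enqueue G, J, L, O → queue [G, J, L, O]
Visit G; enqueue D, K → queue [J, L, O, D, K]
Visit J; enqueue H, N → queue [L, O, D, K, H, N]
Visit L; enqueue E, I → queue [O, D, K, H, N, E, I]
Visit O; enqueue F → queue [D, K, H, N, E, I, F]
Visit D; enqueue B, M, P → queue [K, H, N, E, I, F, B, M, P]
Visit K → queue [H, N, E, I, F, B, M, P]
Visit H; enqueue A → queue [N, E, I, F, B, M, P, A]
Visit N → queue [E, I, F, B, M, P, A]
Visit E → queue [I, F, B, M, P, A]
Visit I → queue [F, B, M, P, A]
Visit F → queue [B, M, P, A]
Visit B → queue [M, P, A]
Visit M → queue [P, A]
Visit P → queue [A]
Visit A → queue []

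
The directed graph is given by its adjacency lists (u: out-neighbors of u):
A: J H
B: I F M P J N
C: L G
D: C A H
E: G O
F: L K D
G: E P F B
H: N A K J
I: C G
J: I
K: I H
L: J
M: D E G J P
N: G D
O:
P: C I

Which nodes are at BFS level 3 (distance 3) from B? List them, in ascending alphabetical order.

A, H, O

Level 0: B
Level 1: F, I, J, M, N, P
Level 2: C, D, E, G, K, L
Level 3: A, H, O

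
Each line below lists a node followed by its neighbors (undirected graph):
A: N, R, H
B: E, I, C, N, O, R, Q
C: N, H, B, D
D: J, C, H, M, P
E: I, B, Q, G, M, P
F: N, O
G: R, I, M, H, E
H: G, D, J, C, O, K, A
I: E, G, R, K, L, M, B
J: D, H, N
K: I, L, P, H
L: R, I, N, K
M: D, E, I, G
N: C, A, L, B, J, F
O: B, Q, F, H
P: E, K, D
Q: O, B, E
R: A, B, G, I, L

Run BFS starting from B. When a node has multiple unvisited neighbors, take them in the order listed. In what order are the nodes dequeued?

B → E → I → C → N → O → R → Q → G → M → P → K → L → H → D → A → J → F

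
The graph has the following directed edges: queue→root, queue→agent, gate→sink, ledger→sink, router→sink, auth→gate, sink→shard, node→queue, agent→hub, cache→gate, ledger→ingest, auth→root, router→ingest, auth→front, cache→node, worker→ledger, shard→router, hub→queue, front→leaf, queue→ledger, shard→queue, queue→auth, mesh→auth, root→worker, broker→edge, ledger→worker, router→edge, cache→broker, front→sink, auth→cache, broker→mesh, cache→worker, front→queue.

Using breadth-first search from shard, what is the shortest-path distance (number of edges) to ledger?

Level 0: shard
Level 1: queue, router
Level 2: agent, auth, edge, ingest, ledger, root, sink
Level 3: cache, front, gate, hub, worker
Level 4: broker, leaf, node
Level 5: mesh
ledger first appears at level 2.

2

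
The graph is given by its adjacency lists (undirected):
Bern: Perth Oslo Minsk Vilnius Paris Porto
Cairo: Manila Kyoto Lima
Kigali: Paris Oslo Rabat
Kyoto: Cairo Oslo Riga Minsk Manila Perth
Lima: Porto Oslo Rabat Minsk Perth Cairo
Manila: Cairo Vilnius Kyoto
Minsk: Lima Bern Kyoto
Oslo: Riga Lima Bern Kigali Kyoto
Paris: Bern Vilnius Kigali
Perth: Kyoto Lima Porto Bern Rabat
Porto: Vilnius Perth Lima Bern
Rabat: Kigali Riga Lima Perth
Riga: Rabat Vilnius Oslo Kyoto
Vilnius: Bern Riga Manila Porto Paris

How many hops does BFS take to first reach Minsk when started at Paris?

2

Level 0: Paris
Level 1: Bern, Kigali, Vilnius
Level 2: Manila, Minsk, Oslo, Perth, Porto, Rabat, Riga
Level 3: Cairo, Kyoto, Lima
Minsk first appears at level 2.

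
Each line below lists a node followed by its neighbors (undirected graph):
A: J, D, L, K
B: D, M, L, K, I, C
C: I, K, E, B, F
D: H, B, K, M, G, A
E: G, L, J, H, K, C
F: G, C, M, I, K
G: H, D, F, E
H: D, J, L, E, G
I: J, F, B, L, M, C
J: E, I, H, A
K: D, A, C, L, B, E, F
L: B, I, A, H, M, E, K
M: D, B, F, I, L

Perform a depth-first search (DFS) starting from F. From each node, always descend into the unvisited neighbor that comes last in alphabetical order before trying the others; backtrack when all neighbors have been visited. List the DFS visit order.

Visit F
F → M
M → L
L → K
K → E
E → J
J → I
I → C
C → B
B → D
D → H
H → G
D → A

F, M, L, K, E, J, I, C, B, D, H, G, A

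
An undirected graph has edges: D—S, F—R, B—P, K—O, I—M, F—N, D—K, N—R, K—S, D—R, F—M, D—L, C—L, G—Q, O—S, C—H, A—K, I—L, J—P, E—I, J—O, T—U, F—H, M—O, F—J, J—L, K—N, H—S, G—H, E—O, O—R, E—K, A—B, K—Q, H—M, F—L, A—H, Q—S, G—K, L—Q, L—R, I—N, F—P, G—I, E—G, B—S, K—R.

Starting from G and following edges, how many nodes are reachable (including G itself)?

19

BFS from G visits: G, Q, K, I, H, E, S, L, R, O, N, D, A, M, F, C, B, J, P
Reachable nodes: 19 of 21 total.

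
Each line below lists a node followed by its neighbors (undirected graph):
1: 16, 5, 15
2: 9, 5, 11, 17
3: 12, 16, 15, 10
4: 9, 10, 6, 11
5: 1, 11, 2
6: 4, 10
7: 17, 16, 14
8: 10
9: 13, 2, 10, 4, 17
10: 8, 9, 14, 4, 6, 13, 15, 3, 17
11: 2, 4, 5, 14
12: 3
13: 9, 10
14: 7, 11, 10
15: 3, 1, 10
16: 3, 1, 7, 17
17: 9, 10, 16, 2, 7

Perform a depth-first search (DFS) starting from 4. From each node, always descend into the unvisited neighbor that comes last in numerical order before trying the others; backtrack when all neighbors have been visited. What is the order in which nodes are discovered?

Visit 4
4 → 11
11 → 14
14 → 10
10 → 17
17 → 16
16 → 7
16 → 3
3 → 15
15 → 1
1 → 5
5 → 2
2 → 9
9 → 13
3 → 12
10 → 8
10 → 6

4, 11, 14, 10, 17, 16, 7, 3, 15, 1, 5, 2, 9, 13, 12, 8, 6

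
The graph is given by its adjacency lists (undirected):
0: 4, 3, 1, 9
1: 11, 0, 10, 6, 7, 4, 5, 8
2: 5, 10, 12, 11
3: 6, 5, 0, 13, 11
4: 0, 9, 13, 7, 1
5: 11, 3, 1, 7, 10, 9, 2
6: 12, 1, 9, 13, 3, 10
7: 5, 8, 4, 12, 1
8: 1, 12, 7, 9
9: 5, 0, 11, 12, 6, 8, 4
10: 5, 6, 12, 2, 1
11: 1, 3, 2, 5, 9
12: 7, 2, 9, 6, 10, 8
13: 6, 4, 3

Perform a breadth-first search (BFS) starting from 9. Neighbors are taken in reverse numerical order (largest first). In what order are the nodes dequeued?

9, 12, 11, 8, 6, 5, 4, 0, 10, 7, 2, 3, 1, 13

Visit 9; enqueue 12, 11, 8, 6, 5, 4, 0 → queue [12, 11, 8, 6, 5, 4, 0]
Visit 12; enqueue 10, 7, 2 → queue [11, 8, 6, 5, 4, 0, 10, 7, 2]
Visit 11; enqueue 3, 1 → queue [8, 6, 5, 4, 0, 10, 7, 2, 3, 1]
Visit 8 → queue [6, 5, 4, 0, 10, 7, 2, 3, 1]
Visit 6; enqueue 13 → queue [5, 4, 0, 10, 7, 2, 3, 1, 13]
Visit 5 → queue [4, 0, 10, 7, 2, 3, 1, 13]
Visit 4 → queue [0, 10, 7, 2, 3, 1, 13]
Visit 0 → queue [10, 7, 2, 3, 1, 13]
Visit 10 → queue [7, 2, 3, 1, 13]
Visit 7 → queue [2, 3, 1, 13]
Visit 2 → queue [3, 1, 13]
Visit 3 → queue [1, 13]
Visit 1 → queue [13]
Visit 13 → queue []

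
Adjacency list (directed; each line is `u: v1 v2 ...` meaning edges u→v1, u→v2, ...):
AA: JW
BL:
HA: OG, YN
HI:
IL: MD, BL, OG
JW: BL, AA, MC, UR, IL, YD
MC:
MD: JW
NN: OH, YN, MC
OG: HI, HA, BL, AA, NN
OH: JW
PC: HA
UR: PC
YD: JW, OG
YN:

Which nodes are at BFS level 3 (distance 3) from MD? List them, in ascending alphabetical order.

OG, PC

Level 0: MD
Level 1: JW
Level 2: AA, BL, IL, MC, UR, YD
Level 3: OG, PC
Level 4: HA, HI, NN
Level 5: OH, YN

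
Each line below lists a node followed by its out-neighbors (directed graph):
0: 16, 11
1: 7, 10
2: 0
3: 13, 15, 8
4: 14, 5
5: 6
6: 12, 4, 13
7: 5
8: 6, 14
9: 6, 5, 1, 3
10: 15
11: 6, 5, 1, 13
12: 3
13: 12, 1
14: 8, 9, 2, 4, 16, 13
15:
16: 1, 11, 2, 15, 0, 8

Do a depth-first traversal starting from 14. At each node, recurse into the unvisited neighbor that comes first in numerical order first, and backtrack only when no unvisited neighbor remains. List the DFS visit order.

14, 2, 0, 11, 1, 7, 5, 6, 4, 12, 3, 8, 13, 15, 10, 16, 9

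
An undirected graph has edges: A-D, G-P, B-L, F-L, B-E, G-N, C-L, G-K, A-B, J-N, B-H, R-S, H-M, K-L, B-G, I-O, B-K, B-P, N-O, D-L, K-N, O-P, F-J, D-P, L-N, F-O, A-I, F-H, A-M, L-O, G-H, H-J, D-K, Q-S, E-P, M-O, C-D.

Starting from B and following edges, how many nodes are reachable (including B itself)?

16

BFS from B visits: B, P, L, K, H, G, E, A, O, D, N, F, C, M, J, I
Reachable nodes: 16 of 19 total.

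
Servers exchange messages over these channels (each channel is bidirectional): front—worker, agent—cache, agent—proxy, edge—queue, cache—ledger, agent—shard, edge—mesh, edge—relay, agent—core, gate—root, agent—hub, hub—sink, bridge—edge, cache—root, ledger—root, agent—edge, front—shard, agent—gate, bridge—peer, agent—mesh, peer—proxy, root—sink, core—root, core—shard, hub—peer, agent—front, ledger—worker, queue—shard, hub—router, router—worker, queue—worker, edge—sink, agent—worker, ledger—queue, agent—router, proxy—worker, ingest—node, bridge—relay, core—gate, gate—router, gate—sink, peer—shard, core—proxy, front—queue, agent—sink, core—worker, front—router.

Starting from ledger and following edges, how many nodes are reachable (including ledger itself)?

BFS from ledger visits: ledger, worker, root, queue, cache, router, proxy, front, core, agent, sink, gate, shard, edge, hub, peer, mesh, relay, bridge
Reachable nodes: 19 of 21 total.

19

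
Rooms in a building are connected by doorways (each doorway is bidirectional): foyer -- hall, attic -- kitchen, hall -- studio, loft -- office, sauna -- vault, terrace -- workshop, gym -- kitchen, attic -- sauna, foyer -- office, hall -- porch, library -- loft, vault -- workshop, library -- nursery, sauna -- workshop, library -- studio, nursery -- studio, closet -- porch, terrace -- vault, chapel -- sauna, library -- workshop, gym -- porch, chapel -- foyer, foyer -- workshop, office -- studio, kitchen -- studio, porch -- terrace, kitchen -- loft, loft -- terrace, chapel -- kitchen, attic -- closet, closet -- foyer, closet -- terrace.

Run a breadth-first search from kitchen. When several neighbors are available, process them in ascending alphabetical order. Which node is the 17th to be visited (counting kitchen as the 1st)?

workshop

Visit kitchen; enqueue attic, chapel, gym, loft, studio → queue [attic, chapel, gym, loft, studio]
Visit attic; enqueue closet, sauna → queue [chapel, gym, loft, studio, closet, sauna]
Visit chapel; enqueue foyer → queue [gym, loft, studio, closet, sauna, foyer]
Visit gym; enqueue porch → queue [loft, studio, closet, sauna, foyer, porch]
Visit loft; enqueue library, office, terrace → queue [studio, closet, sauna, foyer, porch, library, office, terrace]
Visit studio; enqueue hall, nursery → queue [closet, sauna, foyer, porch, library, office, terrace, hall, nursery]
Visit closet → queue [sauna, foyer, porch, library, office, terrace, hall, nursery]
Visit sauna; enqueue vault, workshop → queue [foyer, porch, library, office, terrace, hall, nursery, vault, workshop]
Visit foyer → queue [porch, library, office, terrace, hall, nursery, vault, workshop]
Visit porch → queue [library, office, terrace, hall, nursery, vault, workshop]
Visit library → queue [office, terrace, hall, nursery, vault, workshop]
Visit office → queue [terrace, hall, nursery, vault, workshop]
Visit terrace → queue [hall, nursery, vault, workshop]
Visit hall → queue [nursery, vault, workshop]
Visit nursery → queue [vault, workshop]
Visit vault → queue [workshop]
Visit workshop → queue []

Visit order: kitchen, attic, chapel, gym, loft, studio, closet, sauna, foyer, porch, library, office, terrace, hall, nursery, vault, workshop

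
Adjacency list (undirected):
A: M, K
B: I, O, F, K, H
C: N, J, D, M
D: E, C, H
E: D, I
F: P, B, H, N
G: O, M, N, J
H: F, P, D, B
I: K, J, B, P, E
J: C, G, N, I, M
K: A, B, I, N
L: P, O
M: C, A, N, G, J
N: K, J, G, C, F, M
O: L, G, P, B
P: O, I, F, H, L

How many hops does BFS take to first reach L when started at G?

Level 0: G
Level 1: J, M, N, O
Level 2: A, B, C, F, I, K, L, P
Level 3: D, E, H
L first appears at level 2.

2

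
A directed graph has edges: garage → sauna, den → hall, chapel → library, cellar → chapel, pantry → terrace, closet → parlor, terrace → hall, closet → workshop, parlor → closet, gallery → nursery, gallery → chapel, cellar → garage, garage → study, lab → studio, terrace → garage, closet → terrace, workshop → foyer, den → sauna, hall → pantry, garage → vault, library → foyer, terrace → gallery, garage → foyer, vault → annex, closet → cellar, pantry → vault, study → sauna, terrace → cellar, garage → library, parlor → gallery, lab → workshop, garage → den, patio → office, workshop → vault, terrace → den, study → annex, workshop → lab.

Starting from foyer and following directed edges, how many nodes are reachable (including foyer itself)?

1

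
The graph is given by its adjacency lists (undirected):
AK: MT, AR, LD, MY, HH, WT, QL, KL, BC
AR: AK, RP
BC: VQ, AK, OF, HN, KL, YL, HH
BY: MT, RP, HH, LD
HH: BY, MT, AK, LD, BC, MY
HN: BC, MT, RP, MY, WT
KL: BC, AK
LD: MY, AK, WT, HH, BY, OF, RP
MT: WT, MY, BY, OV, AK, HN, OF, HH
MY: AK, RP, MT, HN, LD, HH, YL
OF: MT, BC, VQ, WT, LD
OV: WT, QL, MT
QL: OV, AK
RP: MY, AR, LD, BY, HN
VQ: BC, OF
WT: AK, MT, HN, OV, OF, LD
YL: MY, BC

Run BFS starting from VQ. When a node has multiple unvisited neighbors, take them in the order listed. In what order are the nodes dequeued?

Visit VQ; enqueue BC, OF → queue [BC, OF]
Visit BC; enqueue AK, HN, KL, YL, HH → queue [OF, AK, HN, KL, YL, HH]
Visit OF; enqueue MT, WT, LD → queue [AK, HN, KL, YL, HH, MT, WT, LD]
Visit AK; enqueue AR, MY, QL → queue [HN, KL, YL, HH, MT, WT, LD, AR, MY, QL]
Visit HN; enqueue RP → queue [KL, YL, HH, MT, WT, LD, AR, MY, QL, RP]
Visit KL → queue [YL, HH, MT, WT, LD, AR, MY, QL, RP]
Visit YL → queue [HH, MT, WT, LD, AR, MY, QL, RP]
Visit HH; enqueue BY → queue [MT, WT, LD, AR, MY, QL, RP, BY]
Visit MT; enqueue OV → queue [WT, LD, AR, MY, QL, RP, BY, OV]
Visit WT → queue [LD, AR, MY, QL, RP, BY, OV]
Visit LD → queue [AR, MY, QL, RP, BY, OV]
Visit AR → queue [MY, QL, RP, BY, OV]
Visit MY → queue [QL, RP, BY, OV]
Visit QL → queue [RP, BY, OV]
Visit RP → queue [BY, OV]
Visit BY → queue [OV]
Visit OV → queue []

VQ, BC, OF, AK, HN, KL, YL, HH, MT, WT, LD, AR, MY, QL, RP, BY, OV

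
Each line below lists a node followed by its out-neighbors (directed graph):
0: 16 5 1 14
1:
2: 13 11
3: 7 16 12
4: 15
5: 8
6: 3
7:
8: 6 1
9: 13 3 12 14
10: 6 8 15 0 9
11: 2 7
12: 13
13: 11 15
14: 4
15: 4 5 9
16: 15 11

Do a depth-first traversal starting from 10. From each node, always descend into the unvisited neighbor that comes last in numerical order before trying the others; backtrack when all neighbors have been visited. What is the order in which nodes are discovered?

Visit 10
10 → 15
15 → 9
9 → 14
14 → 4
9 → 13
13 → 11
11 → 7
11 → 2
9 → 12
9 → 3
3 → 16
15 → 5
5 → 8
8 → 6
8 → 1
10 → 0

10 → 15 → 9 → 14 → 4 → 13 → 11 → 7 → 2 → 12 → 3 → 16 → 5 → 8 → 6 → 1 → 0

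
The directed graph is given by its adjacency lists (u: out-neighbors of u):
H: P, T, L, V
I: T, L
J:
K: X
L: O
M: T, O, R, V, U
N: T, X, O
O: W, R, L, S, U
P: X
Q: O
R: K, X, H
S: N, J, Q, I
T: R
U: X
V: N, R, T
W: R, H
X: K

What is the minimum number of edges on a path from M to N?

2

Level 0: M
Level 1: O, R, T, U, V
Level 2: H, K, L, N, S, W, X
Level 3: I, J, P, Q
N first appears at level 2.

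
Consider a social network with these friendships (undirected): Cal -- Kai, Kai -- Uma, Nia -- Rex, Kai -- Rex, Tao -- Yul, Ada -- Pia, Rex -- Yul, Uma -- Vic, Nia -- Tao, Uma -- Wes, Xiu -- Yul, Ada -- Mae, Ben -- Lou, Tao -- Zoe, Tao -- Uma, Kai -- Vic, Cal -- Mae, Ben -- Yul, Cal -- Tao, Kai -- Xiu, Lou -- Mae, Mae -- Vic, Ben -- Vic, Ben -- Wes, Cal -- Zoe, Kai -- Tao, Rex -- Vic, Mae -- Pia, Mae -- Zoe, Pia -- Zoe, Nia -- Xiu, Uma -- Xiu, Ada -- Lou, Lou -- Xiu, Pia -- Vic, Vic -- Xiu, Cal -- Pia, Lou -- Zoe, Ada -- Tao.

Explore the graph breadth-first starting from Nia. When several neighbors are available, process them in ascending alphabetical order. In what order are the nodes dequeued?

Nia Rex Tao Xiu Kai Vic Yul Ada Cal Uma Zoe Lou Ben Mae Pia Wes

Visit Nia; enqueue Rex, Tao, Xiu → queue [Rex, Tao, Xiu]
Visit Rex; enqueue Kai, Vic, Yul → queue [Tao, Xiu, Kai, Vic, Yul]
Visit Tao; enqueue Ada, Cal, Uma, Zoe → queue [Xiu, Kai, Vic, Yul, Ada, Cal, Uma, Zoe]
Visit Xiu; enqueue Lou → queue [Kai, Vic, Yul, Ada, Cal, Uma, Zoe, Lou]
Visit Kai → queue [Vic, Yul, Ada, Cal, Uma, Zoe, Lou]
Visit Vic; enqueue Ben, Mae, Pia → queue [Yul, Ada, Cal, Uma, Zoe, Lou, Ben, Mae, Pia]
Visit Yul → queue [Ada, Cal, Uma, Zoe, Lou, Ben, Mae, Pia]
Visit Ada → queue [Cal, Uma, Zoe, Lou, Ben, Mae, Pia]
Visit Cal → queue [Uma, Zoe, Lou, Ben, Mae, Pia]
Visit Uma; enqueue Wes → queue [Zoe, Lou, Ben, Mae, Pia, Wes]
Visit Zoe → queue [Lou, Ben, Mae, Pia, Wes]
Visit Lou → queue [Ben, Mae, Pia, Wes]
Visit Ben → queue [Mae, Pia, Wes]
Visit Mae → queue [Pia, Wes]
Visit Pia → queue [Wes]
Visit Wes → queue []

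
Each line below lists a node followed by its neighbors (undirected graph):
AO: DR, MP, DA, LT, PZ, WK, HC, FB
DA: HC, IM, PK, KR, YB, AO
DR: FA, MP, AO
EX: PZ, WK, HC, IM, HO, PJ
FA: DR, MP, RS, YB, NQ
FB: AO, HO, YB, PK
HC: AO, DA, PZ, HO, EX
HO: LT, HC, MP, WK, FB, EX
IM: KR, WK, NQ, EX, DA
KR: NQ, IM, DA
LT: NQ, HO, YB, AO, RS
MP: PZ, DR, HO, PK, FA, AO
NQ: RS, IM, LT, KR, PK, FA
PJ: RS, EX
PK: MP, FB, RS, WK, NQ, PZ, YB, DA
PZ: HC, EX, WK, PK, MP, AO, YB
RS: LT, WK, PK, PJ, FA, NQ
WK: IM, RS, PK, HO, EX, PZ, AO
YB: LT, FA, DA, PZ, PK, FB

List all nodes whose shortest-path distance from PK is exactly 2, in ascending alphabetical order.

Level 0: PK
Level 1: DA, FB, MP, NQ, PZ, RS, WK, YB
Level 2: AO, DR, EX, FA, HC, HO, IM, KR, LT, PJ

AO, DR, EX, FA, HC, HO, IM, KR, LT, PJ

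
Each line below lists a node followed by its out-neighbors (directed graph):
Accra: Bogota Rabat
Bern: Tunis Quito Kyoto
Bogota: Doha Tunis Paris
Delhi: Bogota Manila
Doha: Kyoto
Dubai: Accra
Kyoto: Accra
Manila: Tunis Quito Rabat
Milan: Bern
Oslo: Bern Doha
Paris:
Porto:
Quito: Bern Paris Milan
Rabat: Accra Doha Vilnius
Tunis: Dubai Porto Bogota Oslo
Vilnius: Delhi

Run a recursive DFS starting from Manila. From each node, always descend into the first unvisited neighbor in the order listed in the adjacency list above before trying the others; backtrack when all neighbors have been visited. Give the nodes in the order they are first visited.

Visit Manila
Manila → Tunis
Tunis → Dubai
Dubai → Accra
Accra → Bogota
Bogota → Doha
Doha → Kyoto
Bogota → Paris
Accra → Rabat
Rabat → Vilnius
Vilnius → Delhi
Tunis → Porto
Tunis → Oslo
Oslo → Bern
Bern → Quito
Quito → Milan

Manila -> Tunis -> Dubai -> Accra -> Bogota -> Doha -> Kyoto -> Paris -> Rabat -> Vilnius -> Delhi -> Porto -> Oslo -> Bern -> Quito -> Milan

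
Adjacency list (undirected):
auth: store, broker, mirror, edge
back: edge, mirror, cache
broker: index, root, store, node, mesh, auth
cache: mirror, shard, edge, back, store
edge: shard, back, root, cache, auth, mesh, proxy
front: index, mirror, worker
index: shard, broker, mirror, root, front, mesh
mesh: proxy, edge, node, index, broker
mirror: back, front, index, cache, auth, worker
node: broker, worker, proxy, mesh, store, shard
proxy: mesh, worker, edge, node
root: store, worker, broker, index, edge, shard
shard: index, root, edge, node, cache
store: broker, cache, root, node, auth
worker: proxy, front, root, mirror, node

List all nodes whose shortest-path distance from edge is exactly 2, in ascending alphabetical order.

Level 0: edge
Level 1: auth, back, cache, mesh, proxy, root, shard
Level 2: broker, index, mirror, node, store, worker
Level 3: front

broker, index, mirror, node, store, worker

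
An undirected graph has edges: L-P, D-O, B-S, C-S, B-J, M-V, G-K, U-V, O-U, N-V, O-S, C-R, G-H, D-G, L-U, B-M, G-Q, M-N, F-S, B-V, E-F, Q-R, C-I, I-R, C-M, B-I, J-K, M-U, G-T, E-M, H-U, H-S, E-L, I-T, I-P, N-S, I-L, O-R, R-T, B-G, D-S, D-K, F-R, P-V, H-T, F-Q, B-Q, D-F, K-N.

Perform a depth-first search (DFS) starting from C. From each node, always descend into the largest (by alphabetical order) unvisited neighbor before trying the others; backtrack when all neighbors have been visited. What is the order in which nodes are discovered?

C, S, O, U, V, P, L, I, T, R, Q, G, K, N, M, E, F, D, B, J, H

Visit C
C → S
S → O
O → U
U → V
V → P
P → L
L → I
I → T
T → R
R → Q
Q → G
G → K
K → N
N → M
M → E
E → F
F → D
M → B
B → J
G → H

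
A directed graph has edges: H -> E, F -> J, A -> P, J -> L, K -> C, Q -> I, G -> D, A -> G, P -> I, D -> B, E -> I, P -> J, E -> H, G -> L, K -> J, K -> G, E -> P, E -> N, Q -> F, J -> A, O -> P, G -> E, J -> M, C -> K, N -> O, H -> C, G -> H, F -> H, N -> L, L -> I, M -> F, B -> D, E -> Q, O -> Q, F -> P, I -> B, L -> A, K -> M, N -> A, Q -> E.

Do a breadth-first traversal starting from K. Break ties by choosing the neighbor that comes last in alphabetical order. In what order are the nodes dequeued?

Visit K; enqueue M, J, G, C → queue [M, J, G, C]
Visit M; enqueue F → queue [J, G, C, F]
Visit J; enqueue L, A → queue [G, C, F, L, A]
Visit G; enqueue H, E, D → queue [C, F, L, A, H, E, D]
Visit C → queue [F, L, A, H, E, D]
Visit F; enqueue P → queue [L, A, H, E, D, P]
Visit L; enqueue I → queue [A, H, E, D, P, I]
Visit A → queue [H, E, D, P, I]
Visit H → queue [E, D, P, I]
Visit E; enqueue Q, N → queue [D, P, I, Q, N]
Visit D; enqueue B → queue [P, I, Q, N, B]
Visit P → queue [I, Q, N, B]
Visit I → queue [Q, N, B]
Visit Q → queue [N, B]
Visit N; enqueue O → queue [B, O]
Visit B → queue [O]
Visit O → queue []

K, M, J, G, C, F, L, A, H, E, D, P, I, Q, N, B, O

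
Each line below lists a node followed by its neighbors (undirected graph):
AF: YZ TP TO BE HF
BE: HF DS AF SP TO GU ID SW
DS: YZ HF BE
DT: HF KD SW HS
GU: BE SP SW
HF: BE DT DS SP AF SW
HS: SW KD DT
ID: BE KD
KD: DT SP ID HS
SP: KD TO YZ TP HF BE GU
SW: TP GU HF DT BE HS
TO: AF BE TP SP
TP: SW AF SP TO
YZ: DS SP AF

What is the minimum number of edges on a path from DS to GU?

2

Level 0: DS
Level 1: BE, HF, YZ
Level 2: AF, DT, GU, ID, SP, SW, TO
Level 3: HS, KD, TP
GU first appears at level 2.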